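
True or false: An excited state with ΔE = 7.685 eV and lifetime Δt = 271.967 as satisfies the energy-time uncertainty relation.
Yes, it satisfies the uncertainty relation.

Calculate the product ΔEΔt:
ΔE = 7.685 eV = 1.231e-18 J
ΔEΔt = (1.231e-18 J) × (2.720e-16 s)
ΔEΔt = 3.349e-34 J·s

Compare to the minimum allowed value ℏ/2:
ℏ/2 = 5.273e-35 J·s

Since ΔEΔt = 3.349e-34 J·s ≥ 5.273e-35 J·s = ℏ/2,
this satisfies the uncertainty relation.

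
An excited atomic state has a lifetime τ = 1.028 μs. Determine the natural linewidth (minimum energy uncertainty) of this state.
320.142 peV

Using the energy-time uncertainty principle:
ΔEΔt ≥ ℏ/2

The lifetime τ represents the time uncertainty Δt.
The natural linewidth (minimum energy uncertainty) is:

ΔE = ℏ/(2τ)
ΔE = (1.055e-34 J·s) / (2 × 1.028e-06 s)
ΔE = 5.129e-29 J = 320.142 peV

This natural linewidth limits the precision of spectroscopic measurements.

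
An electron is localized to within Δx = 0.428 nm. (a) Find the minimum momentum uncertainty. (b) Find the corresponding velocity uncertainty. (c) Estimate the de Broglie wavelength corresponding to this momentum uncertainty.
(a) Δp_min = 1.232 × 10^-25 kg·m/s
(b) Δv_min = 135.243 km/s
(c) λ_dB = 5.378 nm

Step-by-step:

(a) From the uncertainty principle:
Δp_min = ℏ/(2Δx) = (1.055e-34 J·s)/(2 × 4.280e-10 m) = 1.232e-25 kg·m/s

(b) The velocity uncertainty:
Δv = Δp/m = (1.232e-25 kg·m/s)/(9.109e-31 kg) = 1.352e+05 m/s = 135.243 km/s

(c) The de Broglie wavelength for this momentum:
λ = h/p = (6.626e-34 J·s)/(1.232e-25 kg·m/s) = 5.378e-09 m = 5.378 nm

Note: The de Broglie wavelength is comparable to the localization size, as expected from wave-particle duality.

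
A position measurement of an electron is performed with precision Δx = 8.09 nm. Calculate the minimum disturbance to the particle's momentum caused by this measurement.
6.518 × 10^-27 kg·m/s

The uncertainty principle implies that measuring position disturbs momentum:
ΔxΔp ≥ ℏ/2

When we measure position with precision Δx, we necessarily introduce a momentum uncertainty:
Δp ≥ ℏ/(2Δx)
Δp_min = (1.055e-34 J·s) / (2 × 8.090e-09 m)
Δp_min = 6.518e-27 kg·m/s

The more precisely we measure position, the greater the momentum disturbance.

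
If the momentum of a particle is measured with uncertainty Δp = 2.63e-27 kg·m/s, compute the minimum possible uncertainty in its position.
20.049 nm

Using the Heisenberg uncertainty principle:
ΔxΔp ≥ ℏ/2

The minimum uncertainty in position is:
Δx_min = ℏ/(2Δp)
Δx_min = (1.055e-34 J·s) / (2 × 2.630e-27 kg·m/s)
Δx_min = 2.005e-08 m = 20.049 nm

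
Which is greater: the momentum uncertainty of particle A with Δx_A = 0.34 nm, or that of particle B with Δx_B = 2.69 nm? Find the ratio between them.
Particle A has the larger minimum momentum uncertainty, by a factor of 7.91.

For each particle, the minimum momentum uncertainty is Δp_min = ℏ/(2Δx):

Particle A: Δp_A = ℏ/(2×3.400e-10 m) = 1.551e-25 kg·m/s
Particle B: Δp_B = ℏ/(2×2.690e-09 m) = 1.960e-26 kg·m/s

Ratio: Δp_A/Δp_B = 7.91

Since Δp_min ∝ 1/Δx, the particle with smaller position uncertainty (A) has larger momentum uncertainty.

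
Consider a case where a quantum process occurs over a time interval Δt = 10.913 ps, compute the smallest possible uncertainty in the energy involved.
30.157 μeV

Using the energy-time uncertainty principle:
ΔEΔt ≥ ℏ/2

The minimum uncertainty in energy is:
ΔE_min = ℏ/(2Δt)
ΔE_min = (1.055e-34 J·s) / (2 × 1.091e-11 s)
ΔE_min = 4.832e-24 J = 30.157 μeV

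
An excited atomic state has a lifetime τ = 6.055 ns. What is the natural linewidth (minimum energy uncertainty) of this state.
54.353 neV

Using the energy-time uncertainty principle:
ΔEΔt ≥ ℏ/2

The lifetime τ represents the time uncertainty Δt.
The natural linewidth (minimum energy uncertainty) is:

ΔE = ℏ/(2τ)
ΔE = (1.055e-34 J·s) / (2 × 6.055e-09 s)
ΔE = 8.708e-27 J = 54.353 neV

This natural linewidth limits the precision of spectroscopic measurements.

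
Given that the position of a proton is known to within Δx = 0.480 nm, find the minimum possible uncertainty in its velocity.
65.676 m/s

Using the Heisenberg uncertainty principle and Δp = mΔv:
ΔxΔp ≥ ℏ/2
Δx(mΔv) ≥ ℏ/2

The minimum uncertainty in velocity is:
Δv_min = ℏ/(2mΔx)
Δv_min = (1.055e-34 J·s) / (2 × 1.673e-27 kg × 4.800e-10 m)
Δv_min = 6.568e+01 m/s = 65.676 m/s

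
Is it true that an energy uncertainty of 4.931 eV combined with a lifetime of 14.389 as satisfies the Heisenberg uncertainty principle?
No, it violates the uncertainty relation.

Calculate the product ΔEΔt:
ΔE = 4.931 eV = 7.900e-19 J
ΔEΔt = (7.900e-19 J) × (1.439e-17 s)
ΔEΔt = 1.137e-35 J·s

Compare to the minimum allowed value ℏ/2:
ℏ/2 = 5.273e-35 J·s

Since ΔEΔt = 1.137e-35 J·s < 5.273e-35 J·s = ℏ/2,
this violates the uncertainty relation.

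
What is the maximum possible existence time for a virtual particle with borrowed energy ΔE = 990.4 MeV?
3.323 × 10^-25 s

Using the energy-time uncertainty principle:
ΔEΔt ≥ ℏ/2

For a virtual particle borrowing energy ΔE, the maximum lifetime is:
Δt_max = ℏ/(2ΔE)

Converting energy:
ΔE = 990.4 MeV = 1.587e-10 J

Δt_max = (1.055e-34 J·s) / (2 × 1.587e-10 J)
Δt_max = 3.323e-25 s = 3.323 × 10^-25 s

Virtual particles with higher borrowed energy exist for shorter times.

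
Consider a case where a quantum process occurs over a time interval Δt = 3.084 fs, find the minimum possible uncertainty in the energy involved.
106.714 meV

Using the energy-time uncertainty principle:
ΔEΔt ≥ ℏ/2

The minimum uncertainty in energy is:
ΔE_min = ℏ/(2Δt)
ΔE_min = (1.055e-34 J·s) / (2 × 3.084e-15 s)
ΔE_min = 1.710e-20 J = 106.714 meV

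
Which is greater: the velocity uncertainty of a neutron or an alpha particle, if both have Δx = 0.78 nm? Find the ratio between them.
The neutron has the larger minimum velocity uncertainty, by a ratio of 4.0.

For both particles, Δp_min = ℏ/(2Δx) = 6.760e-26 kg·m/s (same for both).

The velocity uncertainty is Δv = Δp/m:
- neutron: Δv = 6.760e-26 / 1.675e-27 = 4.036e+01 m/s = 40.360 m/s
- alpha particle: Δv = 6.760e-26 / 6.645e-27 = 1.017e+01 m/s = 10.174 m/s

Ratio: 4.036e+01 / 1.017e+01 = 4.0

The lighter particle has larger velocity uncertainty because Δv ∝ 1/m.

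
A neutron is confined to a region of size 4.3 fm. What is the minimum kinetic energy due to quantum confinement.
280.168 keV

Using the uncertainty principle:

1. Position uncertainty: Δx ≈ 4.300e-15 m
2. Minimum momentum uncertainty: Δp = ℏ/(2Δx) = 1.226e-20 kg·m/s
3. Minimum kinetic energy:
   KE = (Δp)²/(2m) = (1.226e-20)²/(2 × 1.675e-27 kg)
   KE = 4.489e-14 J = 280.168 keV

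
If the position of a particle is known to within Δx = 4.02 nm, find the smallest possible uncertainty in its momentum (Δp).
1.312 × 10^-26 kg·m/s

Using the Heisenberg uncertainty principle:
ΔxΔp ≥ ℏ/2

The minimum uncertainty in momentum is:
Δp_min = ℏ/(2Δx)
Δp_min = (1.055e-34 J·s) / (2 × 4.020e-09 m)
Δp_min = 1.312e-26 kg·m/s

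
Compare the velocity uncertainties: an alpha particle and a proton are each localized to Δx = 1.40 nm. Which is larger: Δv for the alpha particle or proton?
The proton has the larger minimum velocity uncertainty, by a ratio of 4.0.

For both particles, Δp_min = ℏ/(2Δx) = 3.766e-26 kg·m/s (same for both).

The velocity uncertainty is Δv = Δp/m:
- alpha particle: Δv = 3.766e-26 / 6.645e-27 = 5.668e+00 m/s = 5.668 m/s
- proton: Δv = 3.766e-26 / 1.673e-27 = 2.252e+01 m/s = 22.518 m/s

Ratio: 2.252e+01 / 5.668e+00 = 4.0

The lighter particle has larger velocity uncertainty because Δv ∝ 1/m.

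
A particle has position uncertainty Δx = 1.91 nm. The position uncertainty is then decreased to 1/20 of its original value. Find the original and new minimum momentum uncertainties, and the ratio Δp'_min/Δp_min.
Original Δp_min = 2.761 × 10^-26 kg·m/s; new Δp'_min = 5.521 × 10^-25 kg·m/s; ratio Δp'_min/Δp_min = 20.

From the uncertainty principle ΔxΔp ≥ ℏ/2, the minimum momentum uncertainty is Δp_min = ℏ/(2Δx).

Original (Δx = 1.91 nm = 1.910e-09 m):
Δp_min = (1.055e-34 J·s)/(2 × 1.910e-09 m) = 2.761e-26 kg·m/s

When Δx → (1/20)Δx:
Δp'_min = ℏ/(2 × (1/20)Δx) = 20 × ℏ/(2Δx) = 20 × Δp_min
Δp'_min = 20 × 2.761e-26 kg·m/s = 5.521e-25 kg·m/s

Since Δp_min ∝ 1/Δx, when Δx is decreased to 1/20 of its original value, Δp_min increases to 20 times its original value.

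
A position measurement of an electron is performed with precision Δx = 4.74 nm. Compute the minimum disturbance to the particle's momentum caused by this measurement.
1.112 × 10^-26 kg·m/s

The uncertainty principle implies that measuring position disturbs momentum:
ΔxΔp ≥ ℏ/2

When we measure position with precision Δx, we necessarily introduce a momentum uncertainty:
Δp ≥ ℏ/(2Δx)
Δp_min = (1.055e-34 J·s) / (2 × 4.740e-09 m)
Δp_min = 1.112e-26 kg·m/s

The more precisely we measure position, the greater the momentum disturbance.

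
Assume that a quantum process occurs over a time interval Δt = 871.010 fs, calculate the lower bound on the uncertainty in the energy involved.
377.844 μeV

Using the energy-time uncertainty principle:
ΔEΔt ≥ ℏ/2

The minimum uncertainty in energy is:
ΔE_min = ℏ/(2Δt)
ΔE_min = (1.055e-34 J·s) / (2 × 8.710e-13 s)
ΔE_min = 6.054e-23 J = 377.844 μeV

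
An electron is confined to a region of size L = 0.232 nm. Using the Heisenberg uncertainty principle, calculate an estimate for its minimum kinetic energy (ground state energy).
176.965 meV

Using the uncertainty principle to estimate ground state energy:

1. The position uncertainty is approximately the confinement size:
   Δx ≈ L = 2.320e-10 m

2. From ΔxΔp ≥ ℏ/2, the minimum momentum uncertainty is:
   Δp ≈ ℏ/(2L) = 2.273e-25 kg·m/s

3. The kinetic energy is approximately:
   KE ≈ (Δp)²/(2m) = (2.273e-25)²/(2 × 9.109e-31 kg)
   KE ≈ 2.835e-20 J = 176.965 meV

This is an order-of-magnitude estimate of the ground state energy.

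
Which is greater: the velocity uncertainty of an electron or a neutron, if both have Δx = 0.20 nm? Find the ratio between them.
The electron has the larger minimum velocity uncertainty, by a ratio of 1838.7.

For both particles, Δp_min = ℏ/(2Δx) = 2.636e-25 kg·m/s (same for both).

The velocity uncertainty is Δv = Δp/m:
- electron: Δv = 2.636e-25 / 9.109e-31 = 2.894e+05 m/s = 289.419 km/s
- neutron: Δv = 2.636e-25 / 1.675e-27 = 1.574e+02 m/s = 157.406 m/s

Ratio: 2.894e+05 / 1.574e+02 = 1838.7

The lighter particle has larger velocity uncertainty because Δv ∝ 1/m.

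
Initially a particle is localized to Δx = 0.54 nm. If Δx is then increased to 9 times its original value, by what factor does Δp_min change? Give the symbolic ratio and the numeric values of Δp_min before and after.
Original Δp_min = 9.765 × 10^-26 kg·m/s; new Δp'_min = 1.085 × 10^-26 kg·m/s; ratio Δp'_min/Δp_min = 1/9.

From the uncertainty principle ΔxΔp ≥ ℏ/2, the minimum momentum uncertainty is Δp_min = ℏ/(2Δx).

Original (Δx = 0.54 nm = 5.400e-10 m):
Δp_min = (1.055e-34 J·s)/(2 × 5.400e-10 m) = 9.765e-26 kg·m/s

When Δx → 9Δx:
Δp'_min = ℏ/(2 × 9Δx) = (1/9) × ℏ/(2Δx) = (1/9) × Δp_min
Δp'_min = 1/9 × 9.765e-26 kg·m/s = 1.085e-26 kg·m/s

Since Δp_min ∝ 1/Δx, when Δx is increased to 9 times its original value, Δp_min decreases to 1/9 of its original value.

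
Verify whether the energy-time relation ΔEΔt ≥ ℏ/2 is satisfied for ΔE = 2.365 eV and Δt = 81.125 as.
No, it violates the uncertainty relation.

Calculate the product ΔEΔt:
ΔE = 2.365 eV = 3.789e-19 J
ΔEΔt = (3.789e-19 J) × (8.112e-17 s)
ΔEΔt = 3.074e-35 J·s

Compare to the minimum allowed value ℏ/2:
ℏ/2 = 5.273e-35 J·s

Since ΔEΔt = 3.074e-35 J·s < 5.273e-35 J·s = ℏ/2,
this violates the uncertainty relation.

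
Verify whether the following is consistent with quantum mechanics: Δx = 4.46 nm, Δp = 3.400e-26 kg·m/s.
Yes, it satisfies the uncertainty principle.

Calculate the product ΔxΔp:
ΔxΔp = (4.460e-09 m) × (3.400e-26 kg·m/s)
ΔxΔp = 1.516e-34 J·s

Compare to the minimum allowed value ℏ/2:
ℏ/2 = 5.273e-35 J·s

Since ΔxΔp = 1.516e-34 J·s ≥ 5.273e-35 J·s = ℏ/2,
the measurement satisfies the uncertainty principle.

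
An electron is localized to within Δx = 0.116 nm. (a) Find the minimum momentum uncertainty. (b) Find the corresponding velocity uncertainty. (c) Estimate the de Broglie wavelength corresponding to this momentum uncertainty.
(a) Δp_min = 4.546 × 10^-25 kg·m/s
(b) Δv_min = 498.998 km/s
(c) λ_dB = 1.458 nm

Step-by-step:

(a) From the uncertainty principle:
Δp_min = ℏ/(2Δx) = (1.055e-34 J·s)/(2 × 1.160e-10 m) = 4.546e-25 kg·m/s

(b) The velocity uncertainty:
Δv = Δp/m = (4.546e-25 kg·m/s)/(9.109e-31 kg) = 4.990e+05 m/s = 498.998 km/s

(c) The de Broglie wavelength for this momentum:
λ = h/p = (6.626e-34 J·s)/(4.546e-25 kg·m/s) = 1.458e-09 m = 1.458 nm

Note: The de Broglie wavelength is comparable to the localization size, as expected from wave-particle duality.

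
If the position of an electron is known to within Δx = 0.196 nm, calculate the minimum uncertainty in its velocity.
295.326 km/s

Using the Heisenberg uncertainty principle and Δp = mΔv:
ΔxΔp ≥ ℏ/2
Δx(mΔv) ≥ ℏ/2

The minimum uncertainty in velocity is:
Δv_min = ℏ/(2mΔx)
Δv_min = (1.055e-34 J·s) / (2 × 9.109e-31 kg × 1.960e-10 m)
Δv_min = 2.953e+05 m/s = 295.326 km/s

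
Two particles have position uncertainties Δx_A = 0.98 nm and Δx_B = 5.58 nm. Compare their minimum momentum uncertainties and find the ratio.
Particle A has the larger minimum momentum uncertainty, by a factor of 5.69.

For each particle, the minimum momentum uncertainty is Δp_min = ℏ/(2Δx):

Particle A: Δp_A = ℏ/(2×9.800e-10 m) = 5.380e-26 kg·m/s
Particle B: Δp_B = ℏ/(2×5.580e-09 m) = 9.450e-27 kg·m/s

Ratio: Δp_A/Δp_B = 5.69

Since Δp_min ∝ 1/Δx, the particle with smaller position uncertainty (A) has larger momentum uncertainty.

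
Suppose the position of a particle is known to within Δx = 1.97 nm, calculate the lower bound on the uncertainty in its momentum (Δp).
2.677 × 10^-26 kg·m/s

Using the Heisenberg uncertainty principle:
ΔxΔp ≥ ℏ/2

The minimum uncertainty in momentum is:
Δp_min = ℏ/(2Δx)
Δp_min = (1.055e-34 J·s) / (2 × 1.970e-09 m)
Δp_min = 2.677e-26 kg·m/s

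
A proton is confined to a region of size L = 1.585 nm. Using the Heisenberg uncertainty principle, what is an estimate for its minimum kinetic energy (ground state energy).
2.065 μeV

Using the uncertainty principle to estimate ground state energy:

1. The position uncertainty is approximately the confinement size:
   Δx ≈ L = 1.585e-09 m

2. From ΔxΔp ≥ ℏ/2, the minimum momentum uncertainty is:
   Δp ≈ ℏ/(2L) = 3.327e-26 kg·m/s

3. The kinetic energy is approximately:
   KE ≈ (Δp)²/(2m) = (3.327e-26)²/(2 × 1.673e-27 kg)
   KE ≈ 3.308e-25 J = 2.065 μeV

This is an order-of-magnitude estimate of the ground state energy.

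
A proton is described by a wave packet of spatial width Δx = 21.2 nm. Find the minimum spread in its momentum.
2.487 × 10^-27 kg·m/s

For a wave packet, the spatial width Δx and momentum spread Δp are related by the uncertainty principle:
ΔxΔp ≥ ℏ/2

The minimum momentum spread is:
Δp_min = ℏ/(2Δx)
Δp_min = (1.055e-34 J·s) / (2 × 2.120e-08 m)
Δp_min = 2.487e-27 kg·m/s

A wave packet cannot have both a well-defined position and well-defined momentum.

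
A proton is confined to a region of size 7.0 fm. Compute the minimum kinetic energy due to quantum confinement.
105.866 keV

Using the uncertainty principle:

1. Position uncertainty: Δx ≈ 7.000e-15 m
2. Minimum momentum uncertainty: Δp = ℏ/(2Δx) = 7.533e-21 kg·m/s
3. Minimum kinetic energy:
   KE = (Δp)²/(2m) = (7.533e-21)²/(2 × 1.673e-27 kg)
   KE = 1.696e-14 J = 105.866 keV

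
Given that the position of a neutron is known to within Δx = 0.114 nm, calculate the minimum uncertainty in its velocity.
276.150 m/s

Using the Heisenberg uncertainty principle and Δp = mΔv:
ΔxΔp ≥ ℏ/2
Δx(mΔv) ≥ ℏ/2

The minimum uncertainty in velocity is:
Δv_min = ℏ/(2mΔx)
Δv_min = (1.055e-34 J·s) / (2 × 1.675e-27 kg × 1.140e-10 m)
Δv_min = 2.762e+02 m/s = 276.150 m/s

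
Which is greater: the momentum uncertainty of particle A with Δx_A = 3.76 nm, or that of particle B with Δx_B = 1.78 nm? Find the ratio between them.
Particle B has the larger minimum momentum uncertainty, by a factor of 2.11.

For each particle, the minimum momentum uncertainty is Δp_min = ℏ/(2Δx):

Particle A: Δp_A = ℏ/(2×3.760e-09 m) = 1.402e-26 kg·m/s
Particle B: Δp_B = ℏ/(2×1.780e-09 m) = 2.962e-26 kg·m/s

Ratio: Δp_B/Δp_A = 2.11

Since Δp_min ∝ 1/Δx, the particle with smaller position uncertainty (B) has larger momentum uncertainty.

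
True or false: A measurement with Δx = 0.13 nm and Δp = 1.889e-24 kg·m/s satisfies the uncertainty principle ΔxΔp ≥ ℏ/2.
Yes, it satisfies the uncertainty principle.

Calculate the product ΔxΔp:
ΔxΔp = (1.300e-10 m) × (1.889e-24 kg·m/s)
ΔxΔp = 2.456e-34 J·s

Compare to the minimum allowed value ℏ/2:
ℏ/2 = 5.273e-35 J·s

Since ΔxΔp = 2.456e-34 J·s ≥ 5.273e-35 J·s = ℏ/2,
the measurement satisfies the uncertainty principle.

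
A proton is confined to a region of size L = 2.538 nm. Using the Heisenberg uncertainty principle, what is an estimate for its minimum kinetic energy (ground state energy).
805.325 neV

Using the uncertainty principle to estimate ground state energy:

1. The position uncertainty is approximately the confinement size:
   Δx ≈ L = 2.538e-09 m

2. From ΔxΔp ≥ ℏ/2, the minimum momentum uncertainty is:
   Δp ≈ ℏ/(2L) = 2.078e-26 kg·m/s

3. The kinetic energy is approximately:
   KE ≈ (Δp)²/(2m) = (2.078e-26)²/(2 × 1.673e-27 kg)
   KE ≈ 1.290e-25 J = 805.325 neV

This is an order-of-magnitude estimate of the ground state energy.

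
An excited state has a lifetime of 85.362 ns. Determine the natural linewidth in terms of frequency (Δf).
932.235 kHz

Using the energy-time uncertainty principle and E = hf:
ΔEΔt ≥ ℏ/2
hΔf·Δt ≥ ℏ/2

The minimum frequency uncertainty is:
Δf = ℏ/(2hτ) = 1/(4πτ)
Δf = 1/(4π × 8.536e-08 s)
Δf = 9.322e+05 Hz = 932.235 kHz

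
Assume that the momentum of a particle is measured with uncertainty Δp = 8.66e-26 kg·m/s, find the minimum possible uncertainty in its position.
608.875 pm

Using the Heisenberg uncertainty principle:
ΔxΔp ≥ ℏ/2

The minimum uncertainty in position is:
Δx_min = ℏ/(2Δp)
Δx_min = (1.055e-34 J·s) / (2 × 8.660e-26 kg·m/s)
Δx_min = 6.089e-10 m = 608.875 pm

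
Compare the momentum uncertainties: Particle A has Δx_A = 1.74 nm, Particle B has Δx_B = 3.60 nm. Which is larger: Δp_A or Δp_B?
Particle A has the larger minimum momentum uncertainty, by a factor of 2.07.

For each particle, the minimum momentum uncertainty is Δp_min = ℏ/(2Δx):

Particle A: Δp_A = ℏ/(2×1.740e-09 m) = 3.030e-26 kg·m/s
Particle B: Δp_B = ℏ/(2×3.600e-09 m) = 1.465e-26 kg·m/s

Ratio: Δp_A/Δp_B = 2.07

Since Δp_min ∝ 1/Δx, the particle with smaller position uncertainty (A) has larger momentum uncertainty.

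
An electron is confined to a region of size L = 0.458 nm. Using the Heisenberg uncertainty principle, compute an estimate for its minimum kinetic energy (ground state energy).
45.408 meV

Using the uncertainty principle to estimate ground state energy:

1. The position uncertainty is approximately the confinement size:
   Δx ≈ L = 4.580e-10 m

2. From ΔxΔp ≥ ℏ/2, the minimum momentum uncertainty is:
   Δp ≈ ℏ/(2L) = 1.151e-25 kg·m/s

3. The kinetic energy is approximately:
   KE ≈ (Δp)²/(2m) = (1.151e-25)²/(2 × 9.109e-31 kg)
   KE ≈ 7.275e-21 J = 45.408 meV

This is an order-of-magnitude estimate of the ground state energy.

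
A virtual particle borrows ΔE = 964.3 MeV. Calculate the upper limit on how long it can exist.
3.413 × 10^-25 s

Using the energy-time uncertainty principle:
ΔEΔt ≥ ℏ/2

For a virtual particle borrowing energy ΔE, the maximum lifetime is:
Δt_max = ℏ/(2ΔE)

Converting energy:
ΔE = 964.3 MeV = 1.545e-10 J

Δt_max = (1.055e-34 J·s) / (2 × 1.545e-10 J)
Δt_max = 3.413e-25 s = 3.413 × 10^-25 s

Virtual particles with higher borrowed energy exist for shorter times.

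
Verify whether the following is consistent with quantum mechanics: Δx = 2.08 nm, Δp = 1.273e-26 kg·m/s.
No, it violates the uncertainty principle (impossible measurement).

Calculate the product ΔxΔp:
ΔxΔp = (2.080e-09 m) × (1.273e-26 kg·m/s)
ΔxΔp = 2.648e-35 J·s

Compare to the minimum allowed value ℏ/2:
ℏ/2 = 5.273e-35 J·s

Since ΔxΔp = 2.648e-35 J·s < 5.273e-35 J·s = ℏ/2,
the measurement violates the uncertainty principle.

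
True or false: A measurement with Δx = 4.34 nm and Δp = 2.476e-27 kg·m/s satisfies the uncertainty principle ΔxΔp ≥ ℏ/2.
No, it violates the uncertainty principle (impossible measurement).

Calculate the product ΔxΔp:
ΔxΔp = (4.340e-09 m) × (2.476e-27 kg·m/s)
ΔxΔp = 1.075e-35 J·s

Compare to the minimum allowed value ℏ/2:
ℏ/2 = 5.273e-35 J·s

Since ΔxΔp = 1.075e-35 J·s < 5.273e-35 J·s = ℏ/2,
the measurement violates the uncertainty principle.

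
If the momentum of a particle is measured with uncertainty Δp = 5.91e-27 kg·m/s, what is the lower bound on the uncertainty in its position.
8.922 nm

Using the Heisenberg uncertainty principle:
ΔxΔp ≥ ℏ/2

The minimum uncertainty in position is:
Δx_min = ℏ/(2Δp)
Δx_min = (1.055e-34 J·s) / (2 × 5.910e-27 kg·m/s)
Δx_min = 8.922e-09 m = 8.922 nm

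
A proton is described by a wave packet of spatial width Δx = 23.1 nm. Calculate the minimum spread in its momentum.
2.283 × 10^-27 kg·m/s

For a wave packet, the spatial width Δx and momentum spread Δp are related by the uncertainty principle:
ΔxΔp ≥ ℏ/2

The minimum momentum spread is:
Δp_min = ℏ/(2Δx)
Δp_min = (1.055e-34 J·s) / (2 × 2.310e-08 m)
Δp_min = 2.283e-27 kg·m/s

A wave packet cannot have both a well-defined position and well-defined momentum.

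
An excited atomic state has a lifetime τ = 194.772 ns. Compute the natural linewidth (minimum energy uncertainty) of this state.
1.690 neV

Using the energy-time uncertainty principle:
ΔEΔt ≥ ℏ/2

The lifetime τ represents the time uncertainty Δt.
The natural linewidth (minimum energy uncertainty) is:

ΔE = ℏ/(2τ)
ΔE = (1.055e-34 J·s) / (2 × 1.948e-07 s)
ΔE = 2.707e-28 J = 1.690 neV

This natural linewidth limits the precision of spectroscopic measurements.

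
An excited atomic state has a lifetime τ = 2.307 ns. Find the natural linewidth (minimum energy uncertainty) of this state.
142.655 neV

Using the energy-time uncertainty principle:
ΔEΔt ≥ ℏ/2

The lifetime τ represents the time uncertainty Δt.
The natural linewidth (minimum energy uncertainty) is:

ΔE = ℏ/(2τ)
ΔE = (1.055e-34 J·s) / (2 × 2.307e-09 s)
ΔE = 2.286e-26 J = 142.655 neV

This natural linewidth limits the precision of spectroscopic measurements.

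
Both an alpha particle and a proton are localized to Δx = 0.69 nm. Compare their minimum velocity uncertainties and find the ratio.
The proton has the larger minimum velocity uncertainty, by a ratio of 4.0.

For both particles, Δp_min = ℏ/(2Δx) = 7.642e-26 kg·m/s (same for both).

The velocity uncertainty is Δv = Δp/m:
- alpha particle: Δv = 7.642e-26 / 6.645e-27 = 1.150e+01 m/s = 11.501 m/s
- proton: Δv = 7.642e-26 / 1.673e-27 = 4.569e+01 m/s = 45.688 m/s

Ratio: 4.569e+01 / 1.150e+01 = 4.0

The lighter particle has larger velocity uncertainty because Δv ∝ 1/m.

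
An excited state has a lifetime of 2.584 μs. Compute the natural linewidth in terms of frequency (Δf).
30.796 kHz

Using the energy-time uncertainty principle and E = hf:
ΔEΔt ≥ ℏ/2
hΔf·Δt ≥ ℏ/2

The minimum frequency uncertainty is:
Δf = ℏ/(2hτ) = 1/(4πτ)
Δf = 1/(4π × 2.584e-06 s)
Δf = 3.080e+04 Hz = 30.796 kHz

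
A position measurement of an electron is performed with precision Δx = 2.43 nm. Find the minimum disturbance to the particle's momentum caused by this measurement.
2.170 × 10^-26 kg·m/s

The uncertainty principle implies that measuring position disturbs momentum:
ΔxΔp ≥ ℏ/2

When we measure position with precision Δx, we necessarily introduce a momentum uncertainty:
Δp ≥ ℏ/(2Δx)
Δp_min = (1.055e-34 J·s) / (2 × 2.430e-09 m)
Δp_min = 2.170e-26 kg·m/s

The more precisely we measure position, the greater the momentum disturbance.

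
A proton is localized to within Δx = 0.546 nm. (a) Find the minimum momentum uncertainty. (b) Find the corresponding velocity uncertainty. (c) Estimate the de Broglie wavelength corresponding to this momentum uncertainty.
(a) Δp_min = 9.657 × 10^-26 kg·m/s
(b) Δv_min = 57.737 m/s
(c) λ_dB = 6.861 nm

Step-by-step:

(a) From the uncertainty principle:
Δp_min = ℏ/(2Δx) = (1.055e-34 J·s)/(2 × 5.460e-10 m) = 9.657e-26 kg·m/s

(b) The velocity uncertainty:
Δv = Δp/m = (9.657e-26 kg·m/s)/(1.673e-27 kg) = 5.774e+01 m/s = 57.737 m/s

(c) The de Broglie wavelength for this momentum:
λ = h/p = (6.626e-34 J·s)/(9.657e-26 kg·m/s) = 6.861e-09 m = 6.861 nm

Note: The de Broglie wavelength is comparable to the localization size, as expected from wave-particle duality.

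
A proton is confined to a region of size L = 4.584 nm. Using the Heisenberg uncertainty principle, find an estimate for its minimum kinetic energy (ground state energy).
246.868 neV

Using the uncertainty principle to estimate ground state energy:

1. The position uncertainty is approximately the confinement size:
   Δx ≈ L = 4.584e-09 m

2. From ΔxΔp ≥ ℏ/2, the minimum momentum uncertainty is:
   Δp ≈ ℏ/(2L) = 1.150e-26 kg·m/s

3. The kinetic energy is approximately:
   KE ≈ (Δp)²/(2m) = (1.150e-26)²/(2 × 1.673e-27 kg)
   KE ≈ 3.955e-26 J = 246.868 neV

This is an order-of-magnitude estimate of the ground state energy.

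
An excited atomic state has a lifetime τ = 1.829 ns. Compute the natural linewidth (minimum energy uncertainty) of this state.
179.938 neV

Using the energy-time uncertainty principle:
ΔEΔt ≥ ℏ/2

The lifetime τ represents the time uncertainty Δt.
The natural linewidth (minimum energy uncertainty) is:

ΔE = ℏ/(2τ)
ΔE = (1.055e-34 J·s) / (2 × 1.829e-09 s)
ΔE = 2.883e-26 J = 179.938 neV

This natural linewidth limits the precision of spectroscopic measurements.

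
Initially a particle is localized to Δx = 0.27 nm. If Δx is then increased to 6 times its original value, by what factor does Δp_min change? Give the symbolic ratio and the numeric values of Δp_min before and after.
Original Δp_min = 1.953 × 10^-25 kg·m/s; new Δp'_min = 3.255 × 10^-26 kg·m/s; ratio Δp'_min/Δp_min = 1/6.

From the uncertainty principle ΔxΔp ≥ ℏ/2, the minimum momentum uncertainty is Δp_min = ℏ/(2Δx).

Original (Δx = 0.27 nm = 2.700e-10 m):
Δp_min = (1.055e-34 J·s)/(2 × 2.700e-10 m) = 1.953e-25 kg·m/s

When Δx → 6Δx:
Δp'_min = ℏ/(2 × 6Δx) = (1/6) × ℏ/(2Δx) = (1/6) × Δp_min
Δp'_min = 1/6 × 1.953e-25 kg·m/s = 3.255e-26 kg·m/s

Since Δp_min ∝ 1/Δx, when Δx is increased to 6 times its original value, Δp_min decreases to 1/6 of its original value.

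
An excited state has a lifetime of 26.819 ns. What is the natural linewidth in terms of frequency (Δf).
2.967 MHz

Using the energy-time uncertainty principle and E = hf:
ΔEΔt ≥ ℏ/2
hΔf·Δt ≥ ℏ/2

The minimum frequency uncertainty is:
Δf = ℏ/(2hτ) = 1/(4πτ)
Δf = 1/(4π × 2.682e-08 s)
Δf = 2.967e+06 Hz = 2.967 MHz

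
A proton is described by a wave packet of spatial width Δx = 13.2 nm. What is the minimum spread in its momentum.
3.995 × 10^-27 kg·m/s

For a wave packet, the spatial width Δx and momentum spread Δp are related by the uncertainty principle:
ΔxΔp ≥ ℏ/2

The minimum momentum spread is:
Δp_min = ℏ/(2Δx)
Δp_min = (1.055e-34 J·s) / (2 × 1.320e-08 m)
Δp_min = 3.995e-27 kg·m/s

A wave packet cannot have both a well-defined position and well-defined momentum.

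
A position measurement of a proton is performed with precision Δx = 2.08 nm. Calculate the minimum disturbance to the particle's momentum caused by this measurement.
2.535 × 10^-26 kg·m/s

The uncertainty principle implies that measuring position disturbs momentum:
ΔxΔp ≥ ℏ/2

When we measure position with precision Δx, we necessarily introduce a momentum uncertainty:
Δp ≥ ℏ/(2Δx)
Δp_min = (1.055e-34 J·s) / (2 × 2.080e-09 m)
Δp_min = 2.535e-26 kg·m/s

The more precisely we measure position, the greater the momentum disturbance.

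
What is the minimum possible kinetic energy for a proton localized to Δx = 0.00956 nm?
56.759 meV

Localizing a particle requires giving it sufficient momentum uncertainty:

1. From uncertainty principle: Δp ≥ ℏ/(2Δx)
   Δp_min = (1.055e-34 J·s) / (2 × 9.560e-12 m)
   Δp_min = 5.516e-24 kg·m/s

2. This momentum uncertainty corresponds to kinetic energy:
   KE ≈ (Δp)²/(2m) = (5.516e-24)²/(2 × 1.673e-27 kg)
   KE = 9.094e-21 J = 56.759 meV

Tighter localization requires more energy.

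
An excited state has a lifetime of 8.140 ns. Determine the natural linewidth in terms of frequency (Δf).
9.776 MHz

Using the energy-time uncertainty principle and E = hf:
ΔEΔt ≥ ℏ/2
hΔf·Δt ≥ ℏ/2

The minimum frequency uncertainty is:
Δf = ℏ/(2hτ) = 1/(4πτ)
Δf = 1/(4π × 8.140e-09 s)
Δf = 9.776e+06 Hz = 9.776 MHz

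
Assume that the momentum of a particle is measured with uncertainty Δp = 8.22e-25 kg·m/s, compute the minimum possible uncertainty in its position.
64.147 pm

Using the Heisenberg uncertainty principle:
ΔxΔp ≥ ℏ/2

The minimum uncertainty in position is:
Δx_min = ℏ/(2Δp)
Δx_min = (1.055e-34 J·s) / (2 × 8.220e-25 kg·m/s)
Δx_min = 6.415e-11 m = 64.147 pm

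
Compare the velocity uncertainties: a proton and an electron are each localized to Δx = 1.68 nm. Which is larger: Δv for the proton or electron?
The electron has the larger minimum velocity uncertainty, by a ratio of 1836.2.

For both particles, Δp_min = ℏ/(2Δx) = 3.139e-26 kg·m/s (same for both).

The velocity uncertainty is Δv = Δp/m:
- proton: Δv = 3.139e-26 / 1.673e-27 = 1.876e+01 m/s = 18.765 m/s
- electron: Δv = 3.139e-26 / 9.109e-31 = 3.445e+04 m/s = 34.455 km/s

Ratio: 3.445e+04 / 1.876e+01 = 1836.2

The lighter particle has larger velocity uncertainty because Δv ∝ 1/m.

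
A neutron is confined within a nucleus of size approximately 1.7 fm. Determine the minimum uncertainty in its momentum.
3.102 × 10^-20 kg·m/s

Using the Heisenberg uncertainty principle:
ΔxΔp ≥ ℏ/2

With Δx ≈ L = 1.700e-15 m (the confinement size):
Δp_min = ℏ/(2Δx)
Δp_min = (1.055e-34 J·s) / (2 × 1.700e-15 m)
Δp_min = 3.102e-20 kg·m/s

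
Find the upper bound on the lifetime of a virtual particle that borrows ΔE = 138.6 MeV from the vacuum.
2.375 ys

Using the energy-time uncertainty principle:
ΔEΔt ≥ ℏ/2

For a virtual particle borrowing energy ΔE, the maximum lifetime is:
Δt_max = ℏ/(2ΔE)

Converting energy:
ΔE = 138.6 MeV = 2.221e-11 J

Δt_max = (1.055e-34 J·s) / (2 × 2.221e-11 J)
Δt_max = 2.375e-24 s = 2.375 ys

Virtual particles with higher borrowed energy exist for shorter times.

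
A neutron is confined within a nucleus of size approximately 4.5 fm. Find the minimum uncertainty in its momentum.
1.172 × 10^-20 kg·m/s

Using the Heisenberg uncertainty principle:
ΔxΔp ≥ ℏ/2

With Δx ≈ L = 4.500e-15 m (the confinement size):
Δp_min = ℏ/(2Δx)
Δp_min = (1.055e-34 J·s) / (2 × 4.500e-15 m)
Δp_min = 1.172e-20 kg·m/s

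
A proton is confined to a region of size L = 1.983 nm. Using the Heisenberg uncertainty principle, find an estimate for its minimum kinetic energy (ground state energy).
1.319 μeV

Using the uncertainty principle to estimate ground state energy:

1. The position uncertainty is approximately the confinement size:
   Δx ≈ L = 1.983e-09 m

2. From ΔxΔp ≥ ℏ/2, the minimum momentum uncertainty is:
   Δp ≈ ℏ/(2L) = 2.659e-26 kg·m/s

3. The kinetic energy is approximately:
   KE ≈ (Δp)²/(2m) = (2.659e-26)²/(2 × 1.673e-27 kg)
   KE ≈ 2.114e-25 J = 1.319 μeV

This is an order-of-magnitude estimate of the ground state energy.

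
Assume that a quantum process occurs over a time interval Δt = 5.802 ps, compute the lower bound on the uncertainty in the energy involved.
56.723 μeV

Using the energy-time uncertainty principle:
ΔEΔt ≥ ℏ/2

The minimum uncertainty in energy is:
ΔE_min = ℏ/(2Δt)
ΔE_min = (1.055e-34 J·s) / (2 × 5.802e-12 s)
ΔE_min = 9.088e-24 J = 56.723 μeV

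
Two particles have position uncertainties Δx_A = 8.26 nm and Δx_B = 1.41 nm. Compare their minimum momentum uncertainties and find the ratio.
Particle B has the larger minimum momentum uncertainty, by a factor of 5.86.

For each particle, the minimum momentum uncertainty is Δp_min = ℏ/(2Δx):

Particle A: Δp_A = ℏ/(2×8.260e-09 m) = 6.384e-27 kg·m/s
Particle B: Δp_B = ℏ/(2×1.410e-09 m) = 3.740e-26 kg·m/s

Ratio: Δp_B/Δp_A = 5.86

Since Δp_min ∝ 1/Δx, the particle with smaller position uncertainty (B) has larger momentum uncertainty.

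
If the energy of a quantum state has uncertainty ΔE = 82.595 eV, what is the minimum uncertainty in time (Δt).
3.985 as

Using the energy-time uncertainty principle:
ΔEΔt ≥ ℏ/2

The minimum uncertainty in time is:
Δt_min = ℏ/(2ΔE)
Δt_min = (1.055e-34 J·s) / (2 × 1.323e-17 J)
Δt_min = 3.985e-18 s = 3.985 as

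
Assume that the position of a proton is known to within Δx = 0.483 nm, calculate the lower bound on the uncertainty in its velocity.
65.268 m/s

Using the Heisenberg uncertainty principle and Δp = mΔv:
ΔxΔp ≥ ℏ/2
Δx(mΔv) ≥ ℏ/2

The minimum uncertainty in velocity is:
Δv_min = ℏ/(2mΔx)
Δv_min = (1.055e-34 J·s) / (2 × 1.673e-27 kg × 4.830e-10 m)
Δv_min = 6.527e+01 m/s = 65.268 m/s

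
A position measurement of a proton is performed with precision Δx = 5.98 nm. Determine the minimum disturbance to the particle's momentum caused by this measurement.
8.817 × 10^-27 kg·m/s

The uncertainty principle implies that measuring position disturbs momentum:
ΔxΔp ≥ ℏ/2

When we measure position with precision Δx, we necessarily introduce a momentum uncertainty:
Δp ≥ ℏ/(2Δx)
Δp_min = (1.055e-34 J·s) / (2 × 5.980e-09 m)
Δp_min = 8.817e-27 kg·m/s

The more precisely we measure position, the greater the momentum disturbance.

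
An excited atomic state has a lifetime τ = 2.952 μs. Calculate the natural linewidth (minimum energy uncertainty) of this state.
111.486 peV

Using the energy-time uncertainty principle:
ΔEΔt ≥ ℏ/2

The lifetime τ represents the time uncertainty Δt.
The natural linewidth (minimum energy uncertainty) is:

ΔE = ℏ/(2τ)
ΔE = (1.055e-34 J·s) / (2 × 2.952e-06 s)
ΔE = 1.786e-29 J = 111.486 peV

This natural linewidth limits the precision of spectroscopic measurements.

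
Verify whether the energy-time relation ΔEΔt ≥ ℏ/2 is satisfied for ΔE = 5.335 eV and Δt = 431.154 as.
Yes, it satisfies the uncertainty relation.

Calculate the product ΔEΔt:
ΔE = 5.335 eV = 8.548e-19 J
ΔEΔt = (8.548e-19 J) × (4.312e-16 s)
ΔEΔt = 3.685e-34 J·s

Compare to the minimum allowed value ℏ/2:
ℏ/2 = 5.273e-35 J·s

Since ΔEΔt = 3.685e-34 J·s ≥ 5.273e-35 J·s = ℏ/2,
this satisfies the uncertainty relation.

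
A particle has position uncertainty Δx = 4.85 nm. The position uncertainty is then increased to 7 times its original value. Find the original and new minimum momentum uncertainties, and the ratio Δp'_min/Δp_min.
Original Δp_min = 1.087 × 10^-26 kg·m/s; new Δp'_min = 1.553 × 10^-27 kg·m/s; ratio Δp'_min/Δp_min = 1/7.

From the uncertainty principle ΔxΔp ≥ ℏ/2, the minimum momentum uncertainty is Δp_min = ℏ/(2Δx).

Original (Δx = 4.85 nm = 4.850e-09 m):
Δp_min = (1.055e-34 J·s)/(2 × 4.850e-09 m) = 1.087e-26 kg·m/s

When Δx → 7Δx:
Δp'_min = ℏ/(2 × 7Δx) = (1/7) × ℏ/(2Δx) = (1/7) × Δp_min
Δp'_min = 1/7 × 1.087e-26 kg·m/s = 1.553e-27 kg·m/s

Since Δp_min ∝ 1/Δx, when Δx is increased to 7 times its original value, Δp_min decreases to 1/7 of its original value.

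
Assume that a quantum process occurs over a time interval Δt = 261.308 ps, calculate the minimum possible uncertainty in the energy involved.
1.259 μeV

Using the energy-time uncertainty principle:
ΔEΔt ≥ ℏ/2

The minimum uncertainty in energy is:
ΔE_min = ℏ/(2Δt)
ΔE_min = (1.055e-34 J·s) / (2 × 2.613e-10 s)
ΔE_min = 2.018e-25 J = 1.259 μeV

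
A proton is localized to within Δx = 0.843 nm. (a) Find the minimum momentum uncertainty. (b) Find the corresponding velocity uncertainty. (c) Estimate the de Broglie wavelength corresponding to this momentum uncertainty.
(a) Δp_min = 6.255 × 10^-26 kg·m/s
(b) Δv_min = 37.396 m/s
(c) λ_dB = 10.593 nm

Step-by-step:

(a) From the uncertainty principle:
Δp_min = ℏ/(2Δx) = (1.055e-34 J·s)/(2 × 8.430e-10 m) = 6.255e-26 kg·m/s

(b) The velocity uncertainty:
Δv = Δp/m = (6.255e-26 kg·m/s)/(1.673e-27 kg) = 3.740e+01 m/s = 37.396 m/s

(c) The de Broglie wavelength for this momentum:
λ = h/p = (6.626e-34 J·s)/(6.255e-26 kg·m/s) = 1.059e-08 m = 10.593 nm

Note: The de Broglie wavelength is comparable to the localization size, as expected from wave-particle duality.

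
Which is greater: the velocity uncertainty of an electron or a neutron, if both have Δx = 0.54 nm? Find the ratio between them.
The electron has the larger minimum velocity uncertainty, by a ratio of 1838.7.

For both particles, Δp_min = ℏ/(2Δx) = 9.765e-26 kg·m/s (same for both).

The velocity uncertainty is Δv = Δp/m:
- electron: Δv = 9.765e-26 / 9.109e-31 = 1.072e+05 m/s = 107.192 km/s
- neutron: Δv = 9.765e-26 / 1.675e-27 = 5.830e+01 m/s = 58.298 m/s

Ratio: 1.072e+05 / 5.830e+01 = 1838.7

The lighter particle has larger velocity uncertainty because Δv ∝ 1/m.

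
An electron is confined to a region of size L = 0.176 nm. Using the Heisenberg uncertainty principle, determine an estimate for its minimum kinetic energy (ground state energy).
307.495 meV

Using the uncertainty principle to estimate ground state energy:

1. The position uncertainty is approximately the confinement size:
   Δx ≈ L = 1.760e-10 m

2. From ΔxΔp ≥ ℏ/2, the minimum momentum uncertainty is:
   Δp ≈ ℏ/(2L) = 2.996e-25 kg·m/s

3. The kinetic energy is approximately:
   KE ≈ (Δp)²/(2m) = (2.996e-25)²/(2 × 9.109e-31 kg)
   KE ≈ 4.927e-20 J = 307.495 meV

This is an order-of-magnitude estimate of the ground state energy.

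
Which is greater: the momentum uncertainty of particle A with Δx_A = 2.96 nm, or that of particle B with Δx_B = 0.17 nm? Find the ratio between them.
Particle B has the larger minimum momentum uncertainty, by a factor of 17.41.

For each particle, the minimum momentum uncertainty is Δp_min = ℏ/(2Δx):

Particle A: Δp_A = ℏ/(2×2.960e-09 m) = 1.781e-26 kg·m/s
Particle B: Δp_B = ℏ/(2×1.700e-10 m) = 3.102e-25 kg·m/s

Ratio: Δp_B/Δp_A = 17.41

Since Δp_min ∝ 1/Δx, the particle with smaller position uncertainty (B) has larger momentum uncertainty.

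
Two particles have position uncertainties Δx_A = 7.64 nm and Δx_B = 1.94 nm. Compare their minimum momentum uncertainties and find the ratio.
Particle B has the larger minimum momentum uncertainty, by a factor of 3.94.

For each particle, the minimum momentum uncertainty is Δp_min = ℏ/(2Δx):

Particle A: Δp_A = ℏ/(2×7.640e-09 m) = 6.902e-27 kg·m/s
Particle B: Δp_B = ℏ/(2×1.940e-09 m) = 2.718e-26 kg·m/s

Ratio: Δp_B/Δp_A = 3.94

Since Δp_min ∝ 1/Δx, the particle with smaller position uncertainty (B) has larger momentum uncertainty.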